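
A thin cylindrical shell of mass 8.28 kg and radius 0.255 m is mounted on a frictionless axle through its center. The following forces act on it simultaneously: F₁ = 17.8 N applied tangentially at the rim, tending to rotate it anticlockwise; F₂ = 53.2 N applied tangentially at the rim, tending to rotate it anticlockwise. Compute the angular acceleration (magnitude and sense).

I = MR² = (8.28)(0.255)² = 0.5384 kg·m².
Taking anticlockwise as positive: τ₁ = +(17.8)(0.255) = +4.539 N·m; τ₂ = +(53.2)(0.255) = +13.57 N·m.
Net torque τ = 18.11 N·m.
α = τ/I = 18.11/0.5384 = 33.63 rad/s².

α ≈ 33.6 rad/s², anticlockwise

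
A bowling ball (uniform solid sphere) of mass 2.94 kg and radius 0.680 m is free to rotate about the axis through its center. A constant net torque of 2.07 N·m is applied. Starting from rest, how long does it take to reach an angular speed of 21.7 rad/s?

t ≈ 5.70 s

I = (2/5)MR² = (2/5)(2.94)(0.680)² = 0.5438 kg·m².
α = τ/I = 2.07/0.5438 = 3.807 rad/s².
ω = αt ⇒ t = ω/α = 21.7/3.807 = 5.701 s.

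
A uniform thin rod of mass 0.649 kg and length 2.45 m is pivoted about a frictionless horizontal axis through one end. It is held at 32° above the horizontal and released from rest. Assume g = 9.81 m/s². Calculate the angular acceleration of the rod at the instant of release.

α ≈ 5.09 rad/s²

About the pivot, I = (1/3)ML² = (1/3)(0.649)(2.45)² = 1.299 kg·m².
The weight acts at the center, a distance L/2 = 1.225 m from the pivot; τ = Mg(L/2) cos 32° = 6.614 N·m.
α = τ/I = 6.614/1.299 = 5.093 rad/s².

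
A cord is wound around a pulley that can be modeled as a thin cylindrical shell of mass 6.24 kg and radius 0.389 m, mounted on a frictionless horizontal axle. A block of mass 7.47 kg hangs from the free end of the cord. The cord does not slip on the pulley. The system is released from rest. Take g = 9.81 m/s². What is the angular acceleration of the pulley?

I = MR² = (6.24)(0.389)² = 0.9442 kg·m².
Block: mg − T = ma. Pulley: TR = Iα. No-slip: a = αR, so T = (I/R²)a = 6.240·a.
Then mg = (m + 6.240)a, so a = (7.47)(9.81)/(7.47 + 6.240) = 5.345 m/s².
α = a/R = 5.345/0.389 = 13.74 rad/s².

α ≈ 13.7 rad/s²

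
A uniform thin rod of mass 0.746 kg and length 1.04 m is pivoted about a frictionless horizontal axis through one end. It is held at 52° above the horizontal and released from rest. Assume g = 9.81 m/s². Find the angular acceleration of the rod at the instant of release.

About the pivot, I = (1/3)ML² = (1/3)(0.746)(1.04)² = 0.2690 kg·m².
The weight acts at the center, a distance L/2 = 0.5200 m from the pivot; τ = Mg(L/2) cos 52° = 2.343 N·m.
α = τ/I = 2.343/0.2690 = 8.711 rad/s².

α ≈ 8.71 rad/s²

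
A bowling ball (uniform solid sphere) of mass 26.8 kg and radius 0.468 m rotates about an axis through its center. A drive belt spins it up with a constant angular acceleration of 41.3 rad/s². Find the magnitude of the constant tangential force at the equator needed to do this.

F ≈ 207 N

I = (2/5)MR² = (2/5)(26.8)(0.468)² = 2.348 kg·m².
The required torque is τ = Iα = (2.348)(41.30) = 96.97 N·m.
A tangential force at the equator gives τ = FR, so F = τ/R = 96.97/0.468 = 207.2 N.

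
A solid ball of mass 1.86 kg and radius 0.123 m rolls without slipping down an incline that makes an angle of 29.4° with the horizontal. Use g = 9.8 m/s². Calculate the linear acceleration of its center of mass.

Translation along the incline: Mg sinθ − f = Ma.
Rotation about the center: fR = Iα with I = (2/5)MR². No-slip gives a = αR, so f = (I/R²)a = (2/5)M a.
Substituting: Mg sinθ = (1 + 0.4000)Ma, so a = g sinθ/(1 + 0.4000) = (9.8) sin 29.4° / 1.400 = 3.436 m/s².

a ≈ 3.44 m/s²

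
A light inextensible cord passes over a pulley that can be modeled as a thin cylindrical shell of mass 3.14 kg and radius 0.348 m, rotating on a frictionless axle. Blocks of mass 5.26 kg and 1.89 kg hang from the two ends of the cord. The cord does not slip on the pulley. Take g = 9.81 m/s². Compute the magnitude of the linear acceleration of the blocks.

a ≈ 3.21 m/s²

I = MR² = (3.14)(0.348)² = 0.3803 kg·m².
Heavier block: m₁g − T₁ = m₁a. Lighter block: T₂ − m₂g = m₂a.
Pulley: (T₁ − T₂)R = Iα = I(a/R), so T₁ − T₂ = (I/R²)a = 1·M_p a = 3.140·a.
Adding the three: (m₁ − m₂)g = (m₁ + m₂ + 3.140)a, so a = (5.26 − 1.89)(9.81)/(5.26 + 1.89 + 3.140) = 3.213 m/s².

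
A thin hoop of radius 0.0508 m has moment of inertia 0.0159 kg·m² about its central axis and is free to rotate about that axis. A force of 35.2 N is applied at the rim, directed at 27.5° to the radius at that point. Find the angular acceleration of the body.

α ≈ 51.9 rad/s²

Only the tangential component produces torque: τ = F R sinθ = (35.2)(0.0508) sin 27.5° = 0.8257 N·m.
Newton's second law for rotation, τ = Iα, gives α = τ/I = 0.8257/0.01590 = 51.93 rad/s².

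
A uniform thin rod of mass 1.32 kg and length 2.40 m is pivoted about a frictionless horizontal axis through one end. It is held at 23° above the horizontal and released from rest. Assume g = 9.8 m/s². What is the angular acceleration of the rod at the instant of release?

α ≈ 5.64 rad/s²

About the pivot, I = (1/3)ML² = (1/3)(1.32)(2.40)² = 2.534 kg·m².
The weight acts at the center, a distance L/2 = 1.200 m from the pivot; τ = Mg(L/2) cos 23° = 14.29 N·m.
α = τ/I = 14.29/2.534 = 5.638 rad/s².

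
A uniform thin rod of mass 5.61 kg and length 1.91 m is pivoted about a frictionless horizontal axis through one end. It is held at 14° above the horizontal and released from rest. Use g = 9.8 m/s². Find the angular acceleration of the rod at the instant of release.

α ≈ 7.47 rad/s²

About the pivot, I = (1/3)ML² = (1/3)(5.61)(1.91)² = 6.822 kg·m².
The weight acts at the center, a distance L/2 = 0.9550 m from the pivot; τ = Mg(L/2) cos 14° = 50.94 N·m.
α = τ/I = 50.94/6.822 = 7.468 rad/s².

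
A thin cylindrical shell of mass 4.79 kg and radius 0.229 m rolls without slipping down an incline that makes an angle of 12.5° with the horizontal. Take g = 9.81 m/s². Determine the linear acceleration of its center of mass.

a ≈ 1.06 m/s²

Translation along the incline: Mg sinθ − f = Ma.
Rotation about the center: fR = Iα with I = MR². No-slip gives a = αR, so f = (I/R²)a = M a.
Substituting: Mg sinθ = (1 + 1.000)Ma, so a = g sinθ/(1 + 1.000) = (9.81) sin 12.5° / 2.000 = 1.062 m/s².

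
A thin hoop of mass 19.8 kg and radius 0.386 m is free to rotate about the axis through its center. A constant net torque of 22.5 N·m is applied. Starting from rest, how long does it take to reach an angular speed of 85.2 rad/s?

I = MR² = (19.8)(0.386)² = 2.950 kg·m².
α = τ/I = 22.5/2.950 = 7.627 rad/s².
ω = αt ⇒ t = ω/α = 85.2/7.627 = 11.17 s.

t ≈ 11.2 s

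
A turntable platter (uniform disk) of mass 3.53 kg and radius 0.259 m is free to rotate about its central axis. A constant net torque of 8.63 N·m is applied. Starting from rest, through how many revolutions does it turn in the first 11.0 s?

I = ½MR² = (1/2)(3.53)(0.259)² = 0.1184 kg·m².
α = τ/I = 8.63/0.1184 = 72.89 rad/s².
θ = ½αt² = ½(72.89)(11.0)² = 4410 rad.
Revolutions = θ/(2π) = 701.8.

≈ 702 revolutions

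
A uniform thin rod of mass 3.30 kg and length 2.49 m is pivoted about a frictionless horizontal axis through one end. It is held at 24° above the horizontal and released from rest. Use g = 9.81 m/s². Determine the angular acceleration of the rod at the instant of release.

α ≈ 5.40 rad/s²

About the pivot, I = (1/3)ML² = (1/3)(3.30)(2.49)² = 6.820 kg·m².
The weight acts at the center, a distance L/2 = 1.245 m from the pivot; τ = Mg(L/2) cos 24° = 36.82 N·m.
α = τ/I = 36.82/6.820 = 5.399 rad/s².
(Equivalently α = (3g/(2L)) cos 24° = 5.399 rad/s².)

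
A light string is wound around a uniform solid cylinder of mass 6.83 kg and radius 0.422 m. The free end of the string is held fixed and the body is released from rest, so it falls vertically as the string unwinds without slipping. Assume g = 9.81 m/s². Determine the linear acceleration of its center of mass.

a ≈ 6.54 m/s²

Translation: Mg − T = Ma. Rotation about the center: TR = Iα with I = ½MR².
With a = αR: T = (I/R²)a = (1/2)M a, so Mg = (1 + 0.5000)Ma.
a = g/(1 + 0.5000) = 9.81/1.500 = 6.540 m/s².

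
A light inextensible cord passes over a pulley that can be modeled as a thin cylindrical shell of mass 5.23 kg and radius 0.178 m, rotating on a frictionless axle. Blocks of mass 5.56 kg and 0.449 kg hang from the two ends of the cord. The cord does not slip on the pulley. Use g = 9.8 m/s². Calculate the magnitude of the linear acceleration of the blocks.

a ≈ 4.46 m/s²

I = MR² = (5.23)(0.178)² = 0.1657 kg·m².
Heavier block: m₁g − T₁ = m₁a. Lighter block: T₂ − m₂g = m₂a.
Pulley: (T₁ − T₂)R = Iα = I(a/R), so T₁ − T₂ = (I/R²)a = 1·M_p a = 5.230·a.
Adding the three: (m₁ − m₂)g = (m₁ + m₂ + 5.230)a, so a = (5.56 − 0.449)(9.8)/(5.56 + 0.449 + 5.230) = 4.457 m/s².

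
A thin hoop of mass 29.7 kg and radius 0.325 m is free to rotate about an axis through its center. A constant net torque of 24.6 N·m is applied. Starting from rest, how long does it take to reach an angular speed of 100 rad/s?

t ≈ 12.8 s

I = MR² = (29.7)(0.325)² = 3.137 kg·m².
α = τ/I = 24.6/3.137 = 7.842 rad/s².
ω = αt ⇒ t = ω/α = 100/7.842 = 12.75 s.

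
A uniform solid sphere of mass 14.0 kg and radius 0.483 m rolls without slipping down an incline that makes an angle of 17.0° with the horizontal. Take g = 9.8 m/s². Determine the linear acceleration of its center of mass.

Translation along the incline: Mg sinθ − f = Ma.
Rotation about the center: fR = Iα with I = (2/5)MR². No-slip gives a = αR, so f = (I/R²)a = (2/5)M a.
Substituting: Mg sinθ = (1 + 0.4000)Ma, so a = g sinθ/(1 + 0.4000) = (9.8) sin 17.0° / 1.400 = 2.047 m/s².

a ≈ 2.05 m/s²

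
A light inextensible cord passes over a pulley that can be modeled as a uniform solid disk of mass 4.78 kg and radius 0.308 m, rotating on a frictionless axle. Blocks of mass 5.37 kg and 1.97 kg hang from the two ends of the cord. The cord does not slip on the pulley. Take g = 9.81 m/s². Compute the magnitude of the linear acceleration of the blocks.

a ≈ 3.43 m/s²

I = ½MR² = (1/2)(4.78)(0.308)² = 0.2267 kg·m².
Heavier block: m₁g − T₁ = m₁a. Lighter block: T₂ − m₂g = m₂a.
Pulley: (T₁ − T₂)R = Iα = I(a/R), so T₁ − T₂ = (I/R²)a = (1/2)M_p a = 2.390·a.
Adding the three: (m₁ − m₂)g = (m₁ + m₂ + 2.390)a, so a = (5.37 − 1.97)(9.81)/(5.37 + 1.97 + 2.390) = 3.428 m/s².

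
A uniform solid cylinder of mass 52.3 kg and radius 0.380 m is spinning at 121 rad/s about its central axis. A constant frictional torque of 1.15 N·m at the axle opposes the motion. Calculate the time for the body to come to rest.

t ≈ 397 s

I = ½MR² = (1/2)(52.3)(0.380)² = 3.776 kg·m².
The net torque has magnitude 1.15 N·m, opposing ω.
|α| = τ/I = 1.150/3.776 = 0.3046 rad/s² (deceleration).
0 = ω₀ − |α|t ⇒ t = ω₀/|α| = 121/0.3046 = 397.3 s.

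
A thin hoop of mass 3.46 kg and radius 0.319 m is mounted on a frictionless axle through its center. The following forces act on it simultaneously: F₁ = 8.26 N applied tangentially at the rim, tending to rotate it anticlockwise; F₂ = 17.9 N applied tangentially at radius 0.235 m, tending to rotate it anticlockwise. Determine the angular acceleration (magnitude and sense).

I = MR² = (3.46)(0.319)² = 0.3521 kg·m².
Taking anticlockwise as positive: τ₁ = +(8.26)(0.319) = +2.635 N·m; τ₂ = +(17.9)(0.235) = +4.206 N·m.
Net torque τ = 6.841 N·m.
α = τ/I = 6.841/0.3521 = 19.43 rad/s².

α ≈ 19.4 rad/s², anticlockwise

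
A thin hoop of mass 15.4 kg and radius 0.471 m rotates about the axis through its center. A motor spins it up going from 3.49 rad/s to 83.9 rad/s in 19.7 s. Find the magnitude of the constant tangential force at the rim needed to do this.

F ≈ 29.6 N

I = MR² = (15.4)(0.471)² = 3.416 kg·m².
α = Δω/Δt = (83.9 − 3.49)/19.7 = 4.082 rad/s².
The required torque is τ = Iα = (3.416)(4.082) = 13.94 N·m.
A tangential force at the rim gives τ = FR, so F = τ/R = 13.94/0.471 = 29.61 N.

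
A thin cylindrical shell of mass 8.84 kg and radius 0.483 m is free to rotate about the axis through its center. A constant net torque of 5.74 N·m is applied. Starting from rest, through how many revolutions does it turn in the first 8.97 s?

≈ 17.8 revolutions

I = MR² = (8.84)(0.483)² = 2.062 kg·m².
α = τ/I = 5.74/2.062 = 2.783 rad/s².
θ = ½αt² = ½(2.783)(8.97)² = 112.0 rad.
Revolutions = θ/(2π) = 17.82.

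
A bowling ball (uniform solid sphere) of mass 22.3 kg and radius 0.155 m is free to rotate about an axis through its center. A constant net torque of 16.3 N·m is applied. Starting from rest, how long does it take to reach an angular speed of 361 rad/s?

I = (2/5)MR² = (2/5)(22.3)(0.155)² = 0.2143 kg·m².
α = τ/I = 16.3/0.2143 = 76.06 rad/s².
ω = αt ⇒ t = ω/α = 361/76.06 = 4.746 s.

t ≈ 4.75 s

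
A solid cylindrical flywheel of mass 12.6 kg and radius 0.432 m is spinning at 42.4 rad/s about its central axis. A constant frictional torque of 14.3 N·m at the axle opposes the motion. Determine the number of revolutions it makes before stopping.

≈ 11.8 revolutions

I = ½MR² = (1/2)(12.6)(0.432)² = 1.176 kg·m².
The net torque has magnitude 14.3 N·m, opposing ω.
|α| = τ/I = 14.30/1.176 = 12.16 rad/s² (deceleration).
ω² = ω₀² − 2|α|θ with ω = 0 ⇒ θ = ω₀²/(2|α|) = 73.90 rad = 11.76 rev.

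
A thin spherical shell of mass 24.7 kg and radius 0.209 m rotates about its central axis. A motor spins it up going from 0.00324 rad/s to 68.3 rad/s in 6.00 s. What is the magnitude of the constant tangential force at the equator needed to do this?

I = (2/3)MR² = (2/3)(24.7)(0.209)² = 0.7193 kg·m².
α = Δω/Δt = (68.3 − 0.00324)/6.00 = 11.38 rad/s².
The required torque is τ = Iα = (0.7193)(11.38) = 8.187 N·m.
A tangential force at the equator gives τ = FR, so F = τ/R = 8.187/0.209 = 39.17 N.

F ≈ 39.2 N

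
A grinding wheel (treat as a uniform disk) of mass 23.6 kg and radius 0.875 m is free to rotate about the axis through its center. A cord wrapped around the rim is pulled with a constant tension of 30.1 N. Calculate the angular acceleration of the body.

I = ½MR² = (1/2)(23.6)(0.875)² = 9.034 kg·m².
τ = F R = (30.1)(0.875) = 26.34 N·m.
From τ = Iα: α = 26.34/9.034 = 2.915 rad/s².

α ≈ 2.92 rad/s²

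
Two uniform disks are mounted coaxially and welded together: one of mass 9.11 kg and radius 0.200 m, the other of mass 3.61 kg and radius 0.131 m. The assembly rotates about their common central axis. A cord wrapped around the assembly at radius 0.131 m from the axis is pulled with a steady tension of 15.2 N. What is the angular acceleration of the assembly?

I = ½M₁R₁² + ½M₂R₂² = ½(9.11)(0.200)² + ½(3.61)(0.131)² = 0.2132 kg·m².
τ = F r = (15.2)(0.131) = 1.991 N·m.
α = τ/I = 1.991/0.2132 = 9.341 rad/s².

α ≈ 9.34 rad/s²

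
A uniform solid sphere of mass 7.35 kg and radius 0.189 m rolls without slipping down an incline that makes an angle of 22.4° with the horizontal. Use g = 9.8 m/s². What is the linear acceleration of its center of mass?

Translation along the incline: Mg sinθ − f = Ma.
Rotation about the center: fR = Iα with I = (2/5)MR². No-slip gives a = αR, so f = (I/R²)a = (2/5)M a.
Substituting: Mg sinθ = (1 + 0.4000)Ma, so a = g sinθ/(1 + 0.4000) = (9.8) sin 22.4° / 1.400 = 2.667 m/s².

a ≈ 2.67 m/s²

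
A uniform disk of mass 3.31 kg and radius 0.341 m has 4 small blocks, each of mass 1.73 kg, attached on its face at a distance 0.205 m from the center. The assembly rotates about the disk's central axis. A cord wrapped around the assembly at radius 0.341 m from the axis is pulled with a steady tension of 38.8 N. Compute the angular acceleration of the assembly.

I_disk = ½MR² = ½(3.31)(0.341)² = 0.1924 kg·m².
I_blocks = 4·m·r² = 4(1.73)(0.205)² = 0.2908 kg·m².
Total I = 0.4833 kg·m².
τ = F r = (38.8)(0.341) = 13.23 N·m.
α = τ/I = 13.23/0.4833 = 27.38 rad/s².

α ≈ 27.4 rad/s²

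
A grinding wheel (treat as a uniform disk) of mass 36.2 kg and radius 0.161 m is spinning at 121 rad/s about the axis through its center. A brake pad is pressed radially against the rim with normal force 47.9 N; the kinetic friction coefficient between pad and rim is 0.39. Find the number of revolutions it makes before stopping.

I = ½MR² = (1/2)(36.2)(0.161)² = 0.4692 kg·m².
Friction force f = μN = (0.39)(47.9) = 18.68 N at the rim; torque magnitude τ = fR = 3.008 N·m, opposing ω.
|α| = τ/I = 3.008/0.4692 = 6.411 rad/s² (deceleration).
ω² = ω₀² − 2|α|θ with ω = 0 ⇒ θ = ω₀²/(2|α|) = 1142 rad = 181.7 rev.

≈ 182 revolutions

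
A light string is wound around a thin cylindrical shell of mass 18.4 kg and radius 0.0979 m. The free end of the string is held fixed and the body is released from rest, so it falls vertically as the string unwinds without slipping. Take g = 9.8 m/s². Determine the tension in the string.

Translation: Mg − T = Ma. Rotation about the center: TR = Iα with I = MR².
With a = αR: T = (I/R²)a = M a, so Mg = (1 + 1.000)Ma.
a = g/(1 + 1.000) = 9.8/2.000 = 4.900 m/s².
T = 1.000·M·a = (1.000)(18.4)(4.900) = 90.16 N.

T ≈ 90.2 N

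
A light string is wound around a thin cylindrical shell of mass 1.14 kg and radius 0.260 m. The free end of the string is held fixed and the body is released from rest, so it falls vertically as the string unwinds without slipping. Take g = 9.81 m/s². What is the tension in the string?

Translation: Mg − T = Ma. Rotation about the center: TR = Iα with I = MR².
With a = αR: T = (I/R²)a = M a, so Mg = (1 + 1.000)Ma.
a = g/(1 + 1.000) = 9.81/2.000 = 4.905 m/s².
T = 1.000·M·a = (1.000)(1.14)(4.905) = 5.592 N.

T ≈ 5.59 N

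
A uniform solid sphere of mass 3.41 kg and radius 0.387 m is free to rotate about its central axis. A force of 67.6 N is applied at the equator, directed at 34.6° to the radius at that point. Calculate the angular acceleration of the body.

I = (2/5)MR² = (2/5)(3.41)(0.387)² = 0.2043 kg·m².
Only the tangential component produces torque: τ = F R sinθ = (67.6)(0.387) sin 34.6° = 14.86 N·m.
Newton's second law for rotation, τ = Iα, gives α = τ/I = 14.86/0.2043 = 72.72 rad/s².

α ≈ 72.7 rad/s²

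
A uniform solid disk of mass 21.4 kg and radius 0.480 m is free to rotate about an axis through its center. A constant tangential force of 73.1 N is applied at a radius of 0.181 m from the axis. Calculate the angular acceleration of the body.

α ≈ 5.37 rad/s²

I = ½MR² = (1/2)(21.4)(0.480)² = 2.465 kg·m².
τ = F·r = (73.1)(0.181) = 13.23 N·m.
From τ = Iα: α = 13.23/2.465 = 5.367 rad/s².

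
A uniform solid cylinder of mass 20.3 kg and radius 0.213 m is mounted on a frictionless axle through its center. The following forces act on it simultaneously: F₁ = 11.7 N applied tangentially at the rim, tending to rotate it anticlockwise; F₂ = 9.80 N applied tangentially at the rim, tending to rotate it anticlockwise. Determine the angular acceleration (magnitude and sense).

α ≈ 9.94 rad/s², anticlockwise

I = ½MR² = (1/2)(20.3)(0.213)² = 0.4605 kg·m².
Taking anticlockwise as positive: τ₁ = +(11.7)(0.213) = +2.492 N·m; τ₂ = +(9.80)(0.213) = +2.087 N·m.
Net torque τ = 4.579 N·m.
α = τ/I = 4.579/0.4605 = 9.945 rad/s².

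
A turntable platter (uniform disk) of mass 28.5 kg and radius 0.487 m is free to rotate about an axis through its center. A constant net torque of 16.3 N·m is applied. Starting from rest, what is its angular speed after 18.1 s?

I = ½MR² = (1/2)(28.5)(0.487)² = 3.380 kg·m².
α = τ/I = 16.3/3.380 = 4.823 rad/s².
ω = ω₀ + αt = 0 + (4.823)(18.1) = 87.30 rad/s.

ω ≈ 87.3 rad/s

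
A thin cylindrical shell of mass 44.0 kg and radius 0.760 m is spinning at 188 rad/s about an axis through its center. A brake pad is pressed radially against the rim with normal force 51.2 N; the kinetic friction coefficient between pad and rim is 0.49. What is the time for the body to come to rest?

I = MR² = (44.0)(0.760)² = 25.41 kg·m².
Friction force f = μN = (0.49)(51.2) = 25.09 N at the rim; torque magnitude τ = fR = 19.07 N·m, opposing ω.
|α| = τ/I = 19.07/25.41 = 0.7502 rad/s² (deceleration).
0 = ω₀ − |α|t ⇒ t = ω₀/|α| = 188/0.7502 = 250.6 s.

t ≈ 251 s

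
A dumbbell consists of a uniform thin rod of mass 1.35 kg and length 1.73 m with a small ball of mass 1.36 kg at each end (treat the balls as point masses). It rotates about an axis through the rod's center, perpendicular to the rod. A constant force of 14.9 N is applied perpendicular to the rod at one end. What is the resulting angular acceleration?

I_rod = (1/12)ML² = (1/12)(1.35)(1.73)² = 0.3367 kg·m².
I_balls = 2·m·(L/2)² = 2(1.36)(0.8650)² = 2.035 kg·m².
Total I = 2.372 kg·m².
τ = F·(L/2) = (14.9)(0.865) = 12.89 N·m.
α = τ/I = 12.89/2.372 = 5.434 rad/s².

α ≈ 5.43 rad/s²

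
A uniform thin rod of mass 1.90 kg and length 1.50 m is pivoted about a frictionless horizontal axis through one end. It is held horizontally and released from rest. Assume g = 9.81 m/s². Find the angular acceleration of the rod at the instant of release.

α ≈ 9.81 rad/s²

About the pivot, I = (1/3)ML² = (1/3)(1.90)(1.50)² = 1.425 kg·m².
The weight acts at the center, a distance L/2 = 0.7500 m from the pivot; τ = Mg(L/2) = 13.98 N·m.
α = τ/I = 13.98/1.425 = 9.810 rad/s².
(Equivalently α = (3g/(2L)) = 9.810 rad/s².)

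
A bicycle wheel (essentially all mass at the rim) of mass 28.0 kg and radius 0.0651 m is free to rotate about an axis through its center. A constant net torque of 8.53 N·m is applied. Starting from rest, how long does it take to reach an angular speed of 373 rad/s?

I = MR² = (28.0)(0.0651)² = 0.1187 kg·m².
α = τ/I = 8.53/0.1187 = 71.88 rad/s².
ω = αt ⇒ t = ω/α = 373/71.88 = 5.189 s.

t ≈ 5.19 s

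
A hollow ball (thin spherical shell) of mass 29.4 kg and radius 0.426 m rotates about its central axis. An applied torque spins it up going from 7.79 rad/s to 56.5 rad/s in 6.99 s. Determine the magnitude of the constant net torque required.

I = (2/3)MR² = (2/3)(29.4)(0.426)² = 3.557 kg·m².
α = Δω/Δt = (56.5 − 7.79)/6.99 = 6.969 rad/s².
τ = Iα = (3.557)(6.969) = 24.79 N·m.

τ ≈ 24.8 N·m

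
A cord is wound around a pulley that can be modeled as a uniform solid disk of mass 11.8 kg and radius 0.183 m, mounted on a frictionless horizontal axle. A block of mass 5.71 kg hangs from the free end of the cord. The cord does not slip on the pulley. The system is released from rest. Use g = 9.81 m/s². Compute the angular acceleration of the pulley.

α ≈ 26.4 rad/s²

I = ½MR² = (1/2)(11.8)(0.183)² = 0.1976 kg·m².
Block: mg − T = ma. Pulley: TR = Iα. No-slip: a = αR, so T = (I/R²)a = 5.900·a.
Then mg = (m + 5.900)a, so a = (5.71)(9.81)/(5.71 + 5.900) = 4.825 m/s².
α = a/R = 4.825/0.183 = 26.36 rad/s².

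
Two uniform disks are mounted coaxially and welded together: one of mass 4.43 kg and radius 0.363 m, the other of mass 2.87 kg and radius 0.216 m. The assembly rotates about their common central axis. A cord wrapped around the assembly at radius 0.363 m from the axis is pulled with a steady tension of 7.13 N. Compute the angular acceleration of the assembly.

α ≈ 7.21 rad/s²

I = ½M₁R₁² + ½M₂R₂² = ½(4.43)(0.363)² + ½(2.87)(0.216)² = 0.3588 kg·m².
τ = F r = (7.13)(0.363) = 2.588 N·m.
α = τ/I = 2.588/0.3588 = 7.213 rad/s².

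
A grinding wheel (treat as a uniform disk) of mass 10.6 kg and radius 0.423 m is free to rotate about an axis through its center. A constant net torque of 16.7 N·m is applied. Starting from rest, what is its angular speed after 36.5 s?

ω ≈ 643 rad/s

I = ½MR² = (1/2)(10.6)(0.423)² = 0.9483 kg·m².
α = τ/I = 16.7/0.9483 = 17.61 rad/s².
ω = ω₀ + αt = 0 + (17.61)(36.5) = 642.8 rad/s.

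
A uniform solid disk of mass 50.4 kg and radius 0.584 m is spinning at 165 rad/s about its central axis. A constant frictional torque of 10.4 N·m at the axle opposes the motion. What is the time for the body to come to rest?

t ≈ 136 s

I = ½MR² = (1/2)(50.4)(0.584)² = 8.595 kg·m².
The net torque has magnitude 10.4 N·m, opposing ω.
|α| = τ/I = 10.40/8.595 = 1.210 rad/s² (deceleration).
0 = ω₀ − |α|t ⇒ t = ω₀/|α| = 165/1.210 = 136.4 s.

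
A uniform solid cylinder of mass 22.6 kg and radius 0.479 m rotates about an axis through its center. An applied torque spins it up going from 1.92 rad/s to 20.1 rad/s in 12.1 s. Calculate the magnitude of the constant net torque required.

I = ½MR² = (1/2)(22.6)(0.479)² = 2.593 kg·m².
α = Δω/Δt = (20.1 − 1.92)/12.1 = 1.502 rad/s².
τ = Iα = (2.593)(1.502) = 3.895 N·m.

τ ≈ 3.90 N·m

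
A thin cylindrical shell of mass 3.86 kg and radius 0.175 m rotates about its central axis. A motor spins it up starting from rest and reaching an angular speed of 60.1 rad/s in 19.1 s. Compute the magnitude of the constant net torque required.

I = MR² = (3.86)(0.175)² = 0.1182 kg·m².
α = Δω/Δt = (60.1 − 0)/19.1 = 3.147 rad/s².
τ = Iα = (0.1182)(3.147) = 0.3720 N·m.

τ ≈ 0.372 N·m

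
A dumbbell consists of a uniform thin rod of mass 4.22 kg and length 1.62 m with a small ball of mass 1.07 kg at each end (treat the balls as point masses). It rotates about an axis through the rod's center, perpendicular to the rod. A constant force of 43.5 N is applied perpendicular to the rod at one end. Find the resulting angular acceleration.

I_rod = (1/12)ML² = (1/12)(4.22)(1.62)² = 0.9229 kg·m².
I_balls = 2·m·(L/2)² = 2(1.07)(0.8100)² = 1.404 kg·m².
Total I = 2.327 kg·m².
τ = F·(L/2) = (43.5)(0.810) = 35.23 N·m.
α = τ/I = 35.23/2.327 = 15.14 rad/s².

α ≈ 15.1 rad/s²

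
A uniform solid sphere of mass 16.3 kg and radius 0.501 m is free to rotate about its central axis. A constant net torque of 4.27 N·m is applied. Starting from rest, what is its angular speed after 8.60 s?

I = (2/5)MR² = (2/5)(16.3)(0.501)² = 1.637 kg·m².
α = τ/I = 4.27/1.637 = 2.609 rad/s².
ω = ω₀ + αt = 0 + (2.609)(8.60) = 22.44 rad/s.

ω ≈ 22.4 rad/s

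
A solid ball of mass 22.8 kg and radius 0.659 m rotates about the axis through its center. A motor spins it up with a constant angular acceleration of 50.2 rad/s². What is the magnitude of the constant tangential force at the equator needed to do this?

I = (2/5)MR² = (2/5)(22.8)(0.659)² = 3.961 kg·m².
The required torque is τ = Iα = (3.961)(50.20) = 198.8 N·m.
A tangential force at the equator gives τ = FR, so F = τ/R = 198.8/0.659 = 301.7 N.

F ≈ 302 N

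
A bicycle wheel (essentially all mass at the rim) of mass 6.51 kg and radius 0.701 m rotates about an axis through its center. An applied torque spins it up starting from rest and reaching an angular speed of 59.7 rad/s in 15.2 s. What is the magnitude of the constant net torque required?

τ ≈ 12.6 N·m

I = MR² = (6.51)(0.701)² = 3.199 kg·m².
α = Δω/Δt = (59.7 − 0)/15.2 = 3.928 rad/s².
τ = Iα = (3.199)(3.928) = 12.56 N·m.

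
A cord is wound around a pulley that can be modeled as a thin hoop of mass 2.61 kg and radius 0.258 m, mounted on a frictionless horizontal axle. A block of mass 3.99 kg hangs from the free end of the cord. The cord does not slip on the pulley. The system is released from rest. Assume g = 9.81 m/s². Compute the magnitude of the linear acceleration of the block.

a ≈ 5.93 m/s²

I = MR² = (2.61)(0.258)² = 0.1737 kg·m².
Block: mg − T = ma. Pulley: TR = Iα. No-slip: a = αR, so T = (I/R²)a = 2.610·a.
Then mg = (m + 2.610)a, so a = (3.99)(9.81)/(3.99 + 2.610) = 5.931 m/s².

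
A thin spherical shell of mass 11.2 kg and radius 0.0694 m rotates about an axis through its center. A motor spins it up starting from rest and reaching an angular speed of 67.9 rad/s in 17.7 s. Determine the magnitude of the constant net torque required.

τ ≈ 0.138 N·m

I = (2/3)MR² = (2/3)(11.2)(0.0694)² = 0.03596 kg·m².
α = Δω/Δt = (67.9 − 0)/17.7 = 3.836 rad/s².
τ = Iα = (0.03596)(3.836) = 0.1380 N·m.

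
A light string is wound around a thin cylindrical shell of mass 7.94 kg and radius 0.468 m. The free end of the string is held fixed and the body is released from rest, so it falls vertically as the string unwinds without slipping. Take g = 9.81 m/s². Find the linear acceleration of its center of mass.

Translation: Mg − T = Ma. Rotation about the center: TR = Iα with I = MR².
With a = αR: T = (I/R²)a = M a, so Mg = (1 + 1.000)Ma.
a = g/(1 + 1.000) = 9.81/2.000 = 4.905 m/s².

a ≈ 4.91 m/s²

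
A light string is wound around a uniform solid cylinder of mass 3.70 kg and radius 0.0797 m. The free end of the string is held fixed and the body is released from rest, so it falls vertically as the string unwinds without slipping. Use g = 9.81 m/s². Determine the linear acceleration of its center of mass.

Translation: Mg − T = Ma. Rotation about the center: TR = Iα with I = ½MR².
With a = αR: T = (I/R²)a = (1/2)M a, so Mg = (1 + 0.5000)Ma.
a = g/(1 + 0.5000) = 9.81/1.500 = 6.540 m/s².

a ≈ 6.54 m/s²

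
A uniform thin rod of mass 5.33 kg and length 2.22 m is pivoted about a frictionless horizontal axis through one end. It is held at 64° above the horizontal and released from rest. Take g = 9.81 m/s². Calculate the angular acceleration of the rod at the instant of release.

About the pivot, I = (1/3)ML² = (1/3)(5.33)(2.22)² = 8.756 kg·m².
The weight acts at the center, a distance L/2 = 1.110 m from the pivot; τ = Mg(L/2) cos 64° = 25.44 N·m.
α = τ/I = 25.44/8.756 = 2.906 rad/s².

α ≈ 2.91 rad/s²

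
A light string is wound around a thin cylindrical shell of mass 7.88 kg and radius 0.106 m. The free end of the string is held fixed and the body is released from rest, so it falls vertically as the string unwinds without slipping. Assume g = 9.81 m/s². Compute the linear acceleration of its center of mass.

Translation: Mg − T = Ma. Rotation about the center: TR = Iα with I = MR².
With a = αR: T = (I/R²)a = M a, so Mg = (1 + 1.000)Ma.
a = g/(1 + 1.000) = 9.81/2.000 = 4.905 m/s².

a ≈ 4.91 m/s²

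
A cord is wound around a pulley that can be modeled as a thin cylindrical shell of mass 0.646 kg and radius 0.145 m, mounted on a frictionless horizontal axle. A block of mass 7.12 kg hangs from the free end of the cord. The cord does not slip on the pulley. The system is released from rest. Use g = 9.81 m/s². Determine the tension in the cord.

T ≈ 5.81 N

I = MR² = (0.646)(0.145)² = 0.01358 kg·m².
Block: mg − T = ma. Pulley: TR = Iα. No-slip: a = αR, so T = (I/R²)a = 0.6460·a.
Then mg = (m + 0.6460)a, so a = (7.12)(9.81)/(7.12 + 0.6460) = 8.994 m/s².
T = 0.6460·a = 5.810 N.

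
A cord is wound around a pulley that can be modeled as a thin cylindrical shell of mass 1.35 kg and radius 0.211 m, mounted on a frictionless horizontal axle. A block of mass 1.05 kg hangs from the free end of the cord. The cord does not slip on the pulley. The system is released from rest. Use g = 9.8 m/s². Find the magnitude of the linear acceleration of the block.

a ≈ 4.29 m/s²

I = MR² = (1.35)(0.211)² = 0.06010 kg·m².
Block: mg − T = ma. Pulley: TR = Iα. No-slip: a = αR, so T = (I/R²)a = 1.350·a.
Then mg = (m + 1.350)a, so a = (1.05)(9.8)/(1.05 + 1.350) = 4.287 m/s².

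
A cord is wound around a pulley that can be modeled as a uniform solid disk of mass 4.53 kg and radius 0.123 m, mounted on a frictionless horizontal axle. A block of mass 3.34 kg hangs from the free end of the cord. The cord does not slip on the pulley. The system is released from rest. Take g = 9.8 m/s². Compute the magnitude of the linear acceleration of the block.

I = ½MR² = (1/2)(4.53)(0.123)² = 0.03427 kg·m².
Block: mg − T = ma. Pulley: TR = Iα. No-slip: a = αR, so T = (I/R²)a = 2.265·a.
Then mg = (m + 2.265)a, so a = (3.34)(9.8)/(3.34 + 2.265) = 5.840 m/s².

a ≈ 5.84 m/s²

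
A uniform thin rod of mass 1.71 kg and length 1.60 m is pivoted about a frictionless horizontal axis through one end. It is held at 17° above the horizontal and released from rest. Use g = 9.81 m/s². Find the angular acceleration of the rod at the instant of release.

About the pivot, I = (1/3)ML² = (1/3)(1.71)(1.60)² = 1.459 kg·m².
The weight acts at the center, a distance L/2 = 0.8000 m from the pivot; τ = Mg(L/2) cos 17° = 12.83 N·m.
α = τ/I = 12.83/1.459 = 8.795 rad/s².

α ≈ 8.80 rad/s²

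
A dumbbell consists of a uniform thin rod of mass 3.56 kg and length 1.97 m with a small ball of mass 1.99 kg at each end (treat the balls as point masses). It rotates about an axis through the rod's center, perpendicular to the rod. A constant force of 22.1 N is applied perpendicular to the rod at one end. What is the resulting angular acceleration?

α ≈ 4.34 rad/s²

I_rod = (1/12)ML² = (1/12)(3.56)(1.97)² = 1.151 kg·m².
I_balls = 2·m·(L/2)² = 2(1.99)(0.9850)² = 3.861 kg·m².
Total I = 5.013 kg·m².
τ = F·(L/2) = (22.1)(0.985) = 21.77 N·m.
α = τ/I = 21.77/5.013 = 4.343 rad/s².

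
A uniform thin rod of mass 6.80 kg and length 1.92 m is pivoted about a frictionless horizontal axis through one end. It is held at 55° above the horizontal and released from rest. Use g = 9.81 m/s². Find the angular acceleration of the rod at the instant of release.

About the pivot, I = (1/3)ML² = (1/3)(6.80)(1.92)² = 8.356 kg·m².
The weight acts at the center, a distance L/2 = 0.9600 m from the pivot; τ = Mg(L/2) cos 55° = 36.73 N·m.
α = τ/I = 36.73/8.356 = 4.396 rad/s².
(Equivalently α = (3g/(2L)) cos 55° = 4.396 rad/s².)

α ≈ 4.40 rad/s²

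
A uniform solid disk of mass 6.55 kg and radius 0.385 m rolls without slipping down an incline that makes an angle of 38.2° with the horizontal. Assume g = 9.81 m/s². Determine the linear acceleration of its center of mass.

a ≈ 4.04 m/s²

Translation along the incline: Mg sinθ − f = Ma.
Rotation about the center: fR = Iα with I = ½MR². No-slip gives a = αR, so f = (I/R²)a = (1/2)M a.
Substituting: Mg sinθ = (1 + 0.5000)Ma, so a = g sinθ/(1 + 0.5000) = (9.81) sin 38.2° / 1.500 = 4.044 m/s².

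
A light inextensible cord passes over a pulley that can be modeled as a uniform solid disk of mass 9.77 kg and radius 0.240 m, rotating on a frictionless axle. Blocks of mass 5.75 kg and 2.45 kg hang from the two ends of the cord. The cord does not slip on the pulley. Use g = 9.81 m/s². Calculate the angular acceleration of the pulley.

I = ½MR² = (1/2)(9.77)(0.240)² = 0.2814 kg·m².
Heavier block: m₁g − T₁ = m₁a. Lighter block: T₂ − m₂g = m₂a.
Pulley: (T₁ − T₂)R = Iα = I(a/R), so T₁ − T₂ = (I/R²)a = (1/2)M_p a = 4.885·a.
Adding the three: (m₁ − m₂)g = (m₁ + m₂ + 4.885)a, so a = (5.75 − 2.45)(9.81)/(5.75 + 2.45 + 4.885) = 2.474 m/s².
α = a/R = 2.474/0.240 = 10.31 rad/s².

α ≈ 10.3 rad/s²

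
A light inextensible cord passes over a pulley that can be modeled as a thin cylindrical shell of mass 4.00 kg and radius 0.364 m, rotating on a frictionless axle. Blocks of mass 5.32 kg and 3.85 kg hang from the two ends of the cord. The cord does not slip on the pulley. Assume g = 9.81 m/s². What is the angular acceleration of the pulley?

α ≈ 3.01 rad/s²

I = MR² = (4.00)(0.364)² = 0.5300 kg·m².
Heavier block: m₁g − T₁ = m₁a. Lighter block: T₂ − m₂g = m₂a.
Pulley: (T₁ − T₂)R = Iα = I(a/R), so T₁ − T₂ = (I/R²)a = 1·M_p a = 4.000·a.
Adding the three: (m₁ − m₂)g = (m₁ + m₂ + 4.000)a, so a = (5.32 − 3.85)(9.81)/(5.32 + 3.85 + 4.000) = 1.095 m/s².
α = a/R = 1.095/0.364 = 3.008 rad/s².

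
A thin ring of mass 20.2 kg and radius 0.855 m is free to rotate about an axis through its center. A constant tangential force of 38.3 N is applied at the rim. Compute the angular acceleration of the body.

I = MR² = (20.2)(0.855)² = 14.77 kg·m².
τ = F R = (38.3)(0.855) = 32.75 N·m.
From τ = Iα: α = 32.75/14.77 = 2.218 rad/s².

α ≈ 2.22 rad/s²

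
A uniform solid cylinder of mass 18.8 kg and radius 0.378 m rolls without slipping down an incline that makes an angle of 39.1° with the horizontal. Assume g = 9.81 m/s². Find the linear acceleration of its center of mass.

a ≈ 4.12 m/s²

Translation along the incline: Mg sinθ − f = Ma.
Rotation about the center: fR = Iα with I = ½MR². No-slip gives a = αR, so f = (I/R²)a = (1/2)M a.
Substituting: Mg sinθ = (1 + 0.5000)Ma, so a = g sinθ/(1 + 0.5000) = (9.81) sin 39.1° / 1.500 = 4.125 m/s².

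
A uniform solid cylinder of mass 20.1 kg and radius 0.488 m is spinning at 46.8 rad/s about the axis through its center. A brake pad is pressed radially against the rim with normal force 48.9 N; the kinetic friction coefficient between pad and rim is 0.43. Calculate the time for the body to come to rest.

t ≈ 10.9 s

I = ½MR² = (1/2)(20.1)(0.488)² = 2.393 kg·m².
Friction force f = μN = (0.43)(48.9) = 21.03 N at the rim; torque magnitude τ = fR = 10.26 N·m, opposing ω.
|α| = τ/I = 10.26/2.393 = 4.287 rad/s² (deceleration).
0 = ω₀ − |α|t ⇒ t = ω₀/|α| = 46.8/4.287 = 10.92 s.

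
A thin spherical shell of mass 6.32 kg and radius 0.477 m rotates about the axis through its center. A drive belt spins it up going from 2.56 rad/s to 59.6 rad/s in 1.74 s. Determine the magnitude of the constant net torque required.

τ ≈ 31.4 N·m

I = (2/3)MR² = (2/3)(6.32)(0.477)² = 0.9587 kg·m².
α = Δω/Δt = (59.6 − 2.56)/1.74 = 32.78 rad/s².
τ = Iα = (0.9587)(32.78) = 31.43 N·m.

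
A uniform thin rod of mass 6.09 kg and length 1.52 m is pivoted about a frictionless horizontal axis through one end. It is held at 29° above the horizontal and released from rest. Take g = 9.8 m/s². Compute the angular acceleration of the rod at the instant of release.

About the pivot, I = (1/3)ML² = (1/3)(6.09)(1.52)² = 4.690 kg·m².
The weight acts at the center, a distance L/2 = 0.7600 m from the pivot; τ = Mg(L/2) cos 29° = 39.67 N·m.
α = τ/I = 39.67/4.690 = 8.458 rad/s².

α ≈ 8.46 rad/s²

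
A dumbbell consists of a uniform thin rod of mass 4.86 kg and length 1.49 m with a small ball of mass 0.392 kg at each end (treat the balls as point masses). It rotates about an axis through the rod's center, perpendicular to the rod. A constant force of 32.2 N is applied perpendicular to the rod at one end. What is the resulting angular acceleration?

α ≈ 18.0 rad/s²

I_rod = (1/12)ML² = (1/12)(4.86)(1.49)² = 0.8991 kg·m².
I_balls = 2·m·(L/2)² = 2(0.392)(0.7450)² = 0.4351 kg·m².
Total I = 1.334 kg·m².
τ = F·(L/2) = (32.2)(0.745) = 23.99 N·m.
α = τ/I = 23.99/1.334 = 17.98 rad/s².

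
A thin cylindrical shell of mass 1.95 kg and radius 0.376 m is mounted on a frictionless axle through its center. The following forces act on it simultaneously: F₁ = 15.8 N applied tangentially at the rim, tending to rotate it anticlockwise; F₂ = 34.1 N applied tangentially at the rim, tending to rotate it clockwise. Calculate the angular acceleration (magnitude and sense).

I = MR² = (1.95)(0.376)² = 0.2757 kg·m².
Taking anticlockwise as positive: τ₁ = +(15.8)(0.376) = +5.941 N·m; τ₂ = −(34.1)(0.376) = −12.82 N·m.
Net torque τ = -6.881 N·m.
α = τ/I = -6.881/0.2757 = -24.96 rad/s².

α ≈ 25.0 rad/s², clockwise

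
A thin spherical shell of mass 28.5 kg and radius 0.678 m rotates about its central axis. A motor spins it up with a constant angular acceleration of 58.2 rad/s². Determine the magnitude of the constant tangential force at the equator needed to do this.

F ≈ 750 N

I = (2/3)MR² = (2/3)(28.5)(0.678)² = 8.734 kg·m².
The required torque is τ = Iα = (8.734)(58.20) = 508.3 N·m.
A tangential force at the equator gives τ = FR, so F = τ/R = 508.3/0.678 = 749.7 N.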